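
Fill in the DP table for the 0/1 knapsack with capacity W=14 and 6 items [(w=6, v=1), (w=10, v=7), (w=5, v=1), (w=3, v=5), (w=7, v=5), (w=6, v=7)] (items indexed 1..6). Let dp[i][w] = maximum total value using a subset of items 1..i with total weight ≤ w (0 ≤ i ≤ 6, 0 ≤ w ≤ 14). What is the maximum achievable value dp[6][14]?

13

i\w   0   1   2   3   4   5   6   7   8   9  10  11  12  13  14
  0   0   0   0   0   0   0   0   0   0   0   0   0   0   0   0
  1   0   0   0   0   0   0   1   1   1   1   1   1   1   1   1
  2   0   0   0   0   0   0   1   1   1   1   7   7   7   7   7
  3   0   0   0   0   0   1   1   1   1   1   7   7   7   7   7
  4   0   0   0   5   5   5   5   5   6   6   7   7   7  12  12
  5   0   0   0   5   5   5   5   5   6   6  10  10  10  12  12
  6   0   0   0   5   5   5   7   7   7  12  12  12  12  12  13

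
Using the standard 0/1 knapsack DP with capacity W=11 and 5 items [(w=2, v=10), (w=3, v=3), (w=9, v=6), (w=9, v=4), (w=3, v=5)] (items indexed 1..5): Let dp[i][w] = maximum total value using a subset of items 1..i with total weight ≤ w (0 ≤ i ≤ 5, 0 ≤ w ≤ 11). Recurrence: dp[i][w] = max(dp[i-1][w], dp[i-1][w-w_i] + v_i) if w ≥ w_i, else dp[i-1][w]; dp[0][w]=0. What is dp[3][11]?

16

i\w   0   1   2   3   4   5   6   7   8   9  10  11
  0   0   0   0   0   0   0   0   0   0   0   0   0
  1   0   0  10  10  10  10  10  10  10  10  10  10
  2   0   0  10  10  10  13  13  13  13  13  13  13
  3   0   0  10  10  10  13  13  13  13  13  13  16
  4   0   0  10  10  10  13  13  13  13  13  13  16
  5   0   0  10  10  10  15  15  15  18  18  18  18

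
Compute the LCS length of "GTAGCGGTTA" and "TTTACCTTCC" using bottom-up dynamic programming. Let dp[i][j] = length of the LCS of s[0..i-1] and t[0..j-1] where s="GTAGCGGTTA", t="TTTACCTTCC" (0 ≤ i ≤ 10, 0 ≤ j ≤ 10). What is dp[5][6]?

3

   ''  T  T  T  A  C  C  T  T  C  C
''  0  0  0  0  0  0  0  0  0  0  0
 G  0  0  0  0  0  0  0  0  0  0  0
 T  0  1  1  1  1  1  1  1  1  1  1
 A  0  1  1  1  2  2  2  2  2  2  2
 G  0  1  1  1  2  2  2  2  2  2  2
 C  0  1  1  1  2  3  3  3  3  3  3
 G  0  1  1  1  2  3  3  3  3  3  3
 G  0  1  1  1  2  3  3  3  3  3  3
 T  0  1  2  2  2  3  3  4  4  4  4
 T  0  1  2  3  3  3  3  4  5  5  5
 A  0  1  2  3  4  4  4  4  5  5  5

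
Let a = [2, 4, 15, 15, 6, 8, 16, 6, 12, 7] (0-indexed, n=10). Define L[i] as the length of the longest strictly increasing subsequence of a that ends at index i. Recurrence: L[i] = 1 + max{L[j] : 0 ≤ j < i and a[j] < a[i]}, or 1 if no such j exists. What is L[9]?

   i    0    1    2    3    4    5    6    7    8    9
a[i]    2    4   15   15    6    8   16    6   12    7
L[i]    1    2    3    3    3    4    5    3    5    4

4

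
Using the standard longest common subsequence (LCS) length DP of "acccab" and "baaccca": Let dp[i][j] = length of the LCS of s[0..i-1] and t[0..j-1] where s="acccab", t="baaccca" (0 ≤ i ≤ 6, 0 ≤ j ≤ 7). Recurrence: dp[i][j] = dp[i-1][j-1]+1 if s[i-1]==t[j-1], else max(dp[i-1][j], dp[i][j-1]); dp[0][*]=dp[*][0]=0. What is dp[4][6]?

   ''  b  a  a  c  c  c  a
''  0  0  0  0  0  0  0  0
 a  0  0  1  1  1  1  1  1
 c  0  0  1  1  2  2  2  2
 c  0  0  1  1  2  3  3  3
 c  0  0  1  1  2  3  4  4
 a  0  0  1  2  2  3  4  5
 b  0  1  1  2  2  3  4  5

4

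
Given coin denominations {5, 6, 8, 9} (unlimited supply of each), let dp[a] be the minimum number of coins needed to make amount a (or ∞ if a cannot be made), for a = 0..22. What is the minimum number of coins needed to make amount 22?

3

 a  0  1  2  3  4  5  6  7  8  9 10 11 12 13 14 15 16 17 18 19 20 21 22
dp  0  -  -  -  -  1  1  -  1  1  2  2  2  2  2  2  2  2  2  3  3  3  3
(- denotes ∞ / unreachable)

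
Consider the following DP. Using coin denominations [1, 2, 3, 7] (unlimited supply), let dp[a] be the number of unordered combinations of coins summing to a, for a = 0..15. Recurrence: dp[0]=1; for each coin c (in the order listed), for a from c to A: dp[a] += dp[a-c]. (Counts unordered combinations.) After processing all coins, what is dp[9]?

14

after  coin     0     1     2     3     4     5     6     7     8     9    10    11    12    13    14    15
          1     1     1     1     1     1     1     1     1     1     1     1     1     1     1     1     1
          2     1     1     2     2     3     3     4     4     5     5     6     6     7     7     8     8
          3     1     1     2     3     4     5     7     8    10    12    14    16    19    21    24    27
          7     1     1     2     3     4     5     7     9    11    14    17    20    24    28    33    38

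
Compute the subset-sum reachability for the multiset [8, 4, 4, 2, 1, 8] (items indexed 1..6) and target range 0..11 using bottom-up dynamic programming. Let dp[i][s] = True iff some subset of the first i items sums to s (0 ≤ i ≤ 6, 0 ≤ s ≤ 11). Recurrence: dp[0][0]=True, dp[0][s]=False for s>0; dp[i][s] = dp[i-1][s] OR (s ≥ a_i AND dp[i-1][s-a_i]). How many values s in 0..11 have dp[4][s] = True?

i\s   0   1   2   3   4   5   6   7   8   9  10  11
  0   T   F   F   F   F   F   F   F   F   F   F   F
  1   T   F   F   F   F   F   F   F   T   F   F   F
  2   T   F   F   F   T   F   F   F   T   F   F   F
  3   T   F   F   F   T   F   F   F   T   F   F   F
  4   T   F   T   F   T   F   T   F   T   F   T   F
  5   T   T   T   T   T   T   T   T   T   T   T   T
  6   T   T   T   T   T   T   T   T   T   T   T   T

6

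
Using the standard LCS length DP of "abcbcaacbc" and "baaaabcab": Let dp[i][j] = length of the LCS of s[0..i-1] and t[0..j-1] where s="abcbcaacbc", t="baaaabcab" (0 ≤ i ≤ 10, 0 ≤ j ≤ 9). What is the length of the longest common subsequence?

   ''  b  a  a  a  a  b  c  a  b
''  0  0  0  0  0  0  0  0  0  0
 a  0  0  1  1  1  1  1  1  1  1
 b  0  1  1  1  1  1  2  2  2  2
 c  0  1  1  1  1  1  2  3  3  3
 b  0  1  1  1  1  1  2  3  3  4
 c  0  1  1  1  1  1  2  3  3  4
 a  0  1  2  2  2  2  2  3  4  4
 a  0  1  2  3  3  3  3  3  4  4
 c  0  1  2  3  3  3  3  4  4  4
 b  0  1  2  3  3  3  4  4  4  5
 c  0  1  2  3  3  3  4  5  5  5

5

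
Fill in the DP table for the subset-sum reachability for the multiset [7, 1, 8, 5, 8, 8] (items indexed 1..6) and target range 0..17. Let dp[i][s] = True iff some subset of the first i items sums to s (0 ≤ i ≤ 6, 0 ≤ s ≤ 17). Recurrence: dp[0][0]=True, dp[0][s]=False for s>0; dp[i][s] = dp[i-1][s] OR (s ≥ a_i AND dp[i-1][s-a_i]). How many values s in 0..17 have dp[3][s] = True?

7

i\s   0   1   2   3   4   5   6   7   8   9  10  11  12  13  14  15  16  17
  0   T   F   F   F   F   F   F   F   F   F   F   F   F   F   F   F   F   F
  1   T   F   F   F   F   F   F   T   F   F   F   F   F   F   F   F   F   F
  2   T   T   F   F   F   F   F   T   T   F   F   F   F   F   F   F   F   F
  3   T   T   F   F   F   F   F   T   T   T   F   F   F   F   F   T   T   F
  4   T   T   F   F   F   T   T   T   T   T   F   F   T   T   T   T   T   F
  5   T   T   F   F   F   T   T   T   T   T   F   F   T   T   T   T   T   T
  6   T   T   F   F   F   T   T   T   T   T   F   F   T   T   T   T   T   T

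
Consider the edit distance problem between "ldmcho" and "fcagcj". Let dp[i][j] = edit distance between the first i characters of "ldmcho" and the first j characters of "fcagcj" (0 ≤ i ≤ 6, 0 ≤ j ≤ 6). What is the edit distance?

   ''  f  c  a  g  c  j
''  0  1  2  3  4  5  6
 l  1  1  2  3  4  5  6
 d  2  2  2  3  4  5  6
 m  3  3  3  3  4  5  6
 c  4  4  3  4  4  4  5
 h  5  5  4  4  5  5  5
 o  6  6  5  5  5  6  6

6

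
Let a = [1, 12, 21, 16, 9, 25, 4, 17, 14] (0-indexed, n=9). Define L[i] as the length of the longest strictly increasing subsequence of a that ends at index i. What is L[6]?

2

   i    0    1    2    3    4    5    6    7    8
a[i]    1   12   21   16    9   25    4   17   14
L[i]    1    2    3    3    2    4    2    4    3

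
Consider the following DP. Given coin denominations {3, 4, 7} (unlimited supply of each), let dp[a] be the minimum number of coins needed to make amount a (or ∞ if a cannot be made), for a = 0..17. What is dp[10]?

 a  0  1  2  3  4  5  6  7  8  9 10 11 12 13 14 15 16 17
dp  0  -  -  1  1  -  2  1  2  3  2  2  3  3  2  3  4  3
(- denotes ∞ / unreachable)

2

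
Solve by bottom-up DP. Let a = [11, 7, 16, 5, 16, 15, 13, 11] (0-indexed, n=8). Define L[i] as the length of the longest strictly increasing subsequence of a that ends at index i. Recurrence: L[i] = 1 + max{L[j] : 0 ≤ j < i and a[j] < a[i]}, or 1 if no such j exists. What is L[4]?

2

   i    0    1    2    3    4    5    6    7
a[i]   11    7   16    5   16   15   13   11
L[i]    1    1    2    1    2    2    2    2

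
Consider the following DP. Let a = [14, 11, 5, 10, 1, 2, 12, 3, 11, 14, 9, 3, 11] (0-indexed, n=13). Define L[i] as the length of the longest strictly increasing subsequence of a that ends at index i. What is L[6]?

   i    0    1    2    3    4    5    6    7    8    9   10   11   12
a[i]   14   11    5   10    1    2   12    3   11   14    9    3   11
L[i]    1    1    1    2    1    2    3    3    4    5    4    3    5

3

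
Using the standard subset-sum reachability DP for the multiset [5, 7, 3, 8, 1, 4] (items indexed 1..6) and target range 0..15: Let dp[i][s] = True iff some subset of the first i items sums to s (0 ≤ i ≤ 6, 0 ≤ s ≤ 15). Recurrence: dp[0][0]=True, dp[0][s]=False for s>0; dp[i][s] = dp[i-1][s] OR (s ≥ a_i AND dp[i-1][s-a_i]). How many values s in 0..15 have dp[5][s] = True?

15

i\s   0   1   2   3   4   5   6   7   8   9  10  11  12  13  14  15
  0   T   F   F   F   F   F   F   F   F   F   F   F   F   F   F   F
  1   T   F   F   F   F   T   F   F   F   F   F   F   F   F   F   F
  2   T   F   F   F   F   T   F   T   F   F   F   F   T   F   F   F
  3   T   F   F   T   F   T   F   T   T   F   T   F   T   F   F   T
  4   T   F   F   T   F   T   F   T   T   F   T   T   T   T   F   T
  5   T   T   F   T   T   T   T   T   T   T   T   T   T   T   T   T
  6   T   T   F   T   T   T   T   T   T   T   T   T   T   T   T   T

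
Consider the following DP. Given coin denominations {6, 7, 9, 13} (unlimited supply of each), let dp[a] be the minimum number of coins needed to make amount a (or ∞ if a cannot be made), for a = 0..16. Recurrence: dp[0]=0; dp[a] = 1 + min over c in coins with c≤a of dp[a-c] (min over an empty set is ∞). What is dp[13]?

 a  0  1  2  3  4  5  6  7  8  9 10 11 12 13 14 15 16
dp  0  -  -  -  -  -  1  1  -  1  -  -  2  1  2  2  2
(- denotes ∞ / unreachable)

1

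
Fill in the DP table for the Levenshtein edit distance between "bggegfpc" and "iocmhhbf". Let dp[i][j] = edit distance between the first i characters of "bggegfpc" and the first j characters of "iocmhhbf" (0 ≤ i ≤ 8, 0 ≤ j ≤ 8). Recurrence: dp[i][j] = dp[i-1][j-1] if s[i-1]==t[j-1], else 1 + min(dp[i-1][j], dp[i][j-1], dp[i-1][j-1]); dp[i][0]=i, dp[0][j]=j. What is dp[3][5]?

5

   ''  i  o  c  m  h  h  b  f
''  0  1  2  3  4  5  6  7  8
 b  1  1  2  3  4  5  6  6  7
 g  2  2  2  3  4  5  6  7  7
 g  3  3  3  3  4  5  6  7  8
 e  4  4  4  4  4  5  6  7  8
 g  5  5  5  5  5  5  6  7  8
 f  6  6  6  6  6  6  6  7  7
 p  7  7  7  7  7  7  7  7  8
 c  8  8  8  7  8  8  8  8  8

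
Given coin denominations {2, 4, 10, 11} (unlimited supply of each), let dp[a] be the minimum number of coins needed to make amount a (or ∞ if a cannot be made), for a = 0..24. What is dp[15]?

2

 a  0  1  2  3  4  5  6  7  8  9 10 11 12 13 14 15 16 17 18 19 20 21 22 23 24
dp  0  -  1  -  1  -  2  -  2  -  1  1  2  2  2  2  3  3  3  3  2  2  2  3  3
(- denotes ∞ / unreachable)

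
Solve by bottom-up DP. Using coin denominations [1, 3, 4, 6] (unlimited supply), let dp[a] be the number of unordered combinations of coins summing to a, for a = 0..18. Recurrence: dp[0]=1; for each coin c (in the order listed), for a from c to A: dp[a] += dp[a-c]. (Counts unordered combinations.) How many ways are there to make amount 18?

36

after  coin     0     1     2     3     4     5     6     7     8     9    10    11    12    13    14    15    16    17    18
          1     1     1     1     1     1     1     1     1     1     1     1     1     1     1     1     1     1     1     1
          3     1     1     1     2     2     2     3     3     3     4     4     4     5     5     5     6     6     6     7
          4     1     1     1     2     3     3     4     5     6     7     8     9    11    12    13    15    17    18    20
          6     1     1     1     2     3     3     5     6     7     9    11    12    16    18    20    24    28    30    36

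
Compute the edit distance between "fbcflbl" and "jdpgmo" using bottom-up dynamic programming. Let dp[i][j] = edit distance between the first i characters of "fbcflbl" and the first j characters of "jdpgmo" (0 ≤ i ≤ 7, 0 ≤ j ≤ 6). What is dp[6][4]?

   ''  j  d  p  g  m  o
''  0  1  2  3  4  5  6
 f  1  1  2  3  4  5  6
 b  2  2  2  3  4  5  6
 c  3  3  3  3  4  5  6
 f  4  4  4  4  4  5  6
 l  5  5  5  5  5  5  6
 b  6  6  6  6  6  6  6
 l  7  7  7  7  7  7  7

6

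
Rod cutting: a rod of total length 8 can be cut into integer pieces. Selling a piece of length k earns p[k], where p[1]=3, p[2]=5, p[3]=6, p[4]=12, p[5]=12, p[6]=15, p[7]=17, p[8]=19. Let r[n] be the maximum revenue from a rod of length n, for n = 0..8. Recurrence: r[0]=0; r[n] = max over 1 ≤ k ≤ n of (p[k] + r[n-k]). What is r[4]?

   n    0    1    2    3    4    5    6    7    8
r[n]    0    3    6    9   12   15   18   21   24

12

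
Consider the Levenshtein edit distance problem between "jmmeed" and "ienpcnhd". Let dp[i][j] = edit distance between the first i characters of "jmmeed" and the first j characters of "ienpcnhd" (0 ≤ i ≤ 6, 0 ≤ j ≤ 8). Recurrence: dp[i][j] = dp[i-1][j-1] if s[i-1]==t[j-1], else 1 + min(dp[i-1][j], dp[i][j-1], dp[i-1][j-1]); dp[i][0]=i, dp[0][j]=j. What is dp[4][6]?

6

   ''  i  e  n  p  c  n  h  d
''  0  1  2  3  4  5  6  7  8
 j  1  1  2  3  4  5  6  7  8
 m  2  2  2  3  4  5  6  7  8
 m  3  3  3  3  4  5  6  7  8
 e  4  4  3  4  4  5  6  7  8
 e  5  5  4  4  5  5  6  7  8
 d  6  6  5  5  5  6  6  7  7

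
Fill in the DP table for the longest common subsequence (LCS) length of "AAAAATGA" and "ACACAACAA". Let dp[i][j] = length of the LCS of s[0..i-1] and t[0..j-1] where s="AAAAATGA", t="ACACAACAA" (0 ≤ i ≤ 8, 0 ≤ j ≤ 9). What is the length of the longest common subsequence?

6

   ''  A  C  A  C  A  A  C  A  A
''  0  0  0  0  0  0  0  0  0  0
 A  0  1  1  1  1  1  1  1  1  1
 A  0  1  1  2  2  2  2  2  2  2
 A  0  1  1  2  2  3  3  3  3  3
 A  0  1  1  2  2  3  4  4  4  4
 A  0  1  1  2  2  3  4  4  5  5
 T  0  1  1  2  2  3  4  4  5  5
 G  0  1  1  2  2  3  4  4  5  5
 A  0  1  1  2  2  3  4  4  5  6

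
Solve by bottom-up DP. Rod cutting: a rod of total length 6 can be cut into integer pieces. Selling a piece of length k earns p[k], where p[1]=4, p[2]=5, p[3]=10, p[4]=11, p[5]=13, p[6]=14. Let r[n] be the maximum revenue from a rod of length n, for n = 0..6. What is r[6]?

24

   n    0    1    2    3    4    5    6
r[n]    0    4    8   12   16   20   24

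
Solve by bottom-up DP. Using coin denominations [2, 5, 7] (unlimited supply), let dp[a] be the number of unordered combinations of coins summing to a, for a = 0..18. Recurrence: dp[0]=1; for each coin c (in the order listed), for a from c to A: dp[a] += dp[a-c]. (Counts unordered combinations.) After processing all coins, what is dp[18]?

4

after  coin     0     1     2     3     4     5     6     7     8     9    10    11    12    13    14    15    16    17    18
          2     1     0     1     0     1     0     1     0     1     0     1     0     1     0     1     0     1     0     1
          5     1     0     1     0     1     1     1     1     1     1     2     1     2     1     2     2     2     2     2
          7     1     0     1     0     1     1     1     2     1     2     2     2     3     2     4     3     4     4     4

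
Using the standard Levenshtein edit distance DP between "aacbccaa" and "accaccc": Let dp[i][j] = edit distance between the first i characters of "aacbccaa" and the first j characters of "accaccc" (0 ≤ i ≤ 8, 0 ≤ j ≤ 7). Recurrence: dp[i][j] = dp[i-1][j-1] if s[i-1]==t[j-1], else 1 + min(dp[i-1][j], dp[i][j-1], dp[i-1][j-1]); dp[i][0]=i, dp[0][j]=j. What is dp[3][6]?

   ''  a  c  c  a  c  c  c
''  0  1  2  3  4  5  6  7
 a  1  0  1  2  3  4  5  6
 a  2  1  1  2  2  3  4  5
 c  3  2  1  1  2  2  3  4
 b  4  3  2  2  2  3  3  4
 c  5  4  3  2  3  2  3  3
 c  6  5  4  3  3  3  2  3
 a  7  6  5  4  3  4  3  3
 a  8  7  6  5  4  4  4  4

3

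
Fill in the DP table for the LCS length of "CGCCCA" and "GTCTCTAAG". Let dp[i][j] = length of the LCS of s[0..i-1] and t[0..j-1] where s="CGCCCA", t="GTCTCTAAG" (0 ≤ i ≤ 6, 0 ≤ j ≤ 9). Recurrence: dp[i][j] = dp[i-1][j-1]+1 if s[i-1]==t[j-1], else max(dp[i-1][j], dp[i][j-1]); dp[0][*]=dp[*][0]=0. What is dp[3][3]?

   ''  G  T  C  T  C  T  A  A  G
''  0  0  0  0  0  0  0  0  0  0
 C  0  0  0  1  1  1  1  1  1  1
 G  0  1  1  1  1  1  1  1  1  2
 C  0  1  1  2  2  2  2  2  2  2
 C  0  1  1  2  2  3  3  3  3  3
 C  0  1  1  2  2  3  3  3  3  3
 A  0  1  1  2  2  3  3  4  4  4

2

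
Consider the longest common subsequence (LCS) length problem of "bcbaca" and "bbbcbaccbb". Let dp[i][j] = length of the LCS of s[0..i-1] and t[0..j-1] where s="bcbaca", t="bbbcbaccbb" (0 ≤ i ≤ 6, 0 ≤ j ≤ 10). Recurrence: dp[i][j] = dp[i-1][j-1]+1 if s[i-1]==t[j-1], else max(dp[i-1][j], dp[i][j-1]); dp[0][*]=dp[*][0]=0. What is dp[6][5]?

   ''  b  b  b  c  b  a  c  c  b  b
''  0  0  0  0  0  0  0  0  0  0  0
 b  0  1  1  1  1  1  1  1  1  1  1
 c  0  1  1  1  2  2  2  2  2  2  2
 b  0  1  2  2  2  3  3  3  3  3  3
 a  0  1  2  2  2  3  4  4  4  4  4
 c  0  1  2  2  3  3  4  5  5  5  5
 a  0  1  2  2  3  3  4  5  5  5  5

3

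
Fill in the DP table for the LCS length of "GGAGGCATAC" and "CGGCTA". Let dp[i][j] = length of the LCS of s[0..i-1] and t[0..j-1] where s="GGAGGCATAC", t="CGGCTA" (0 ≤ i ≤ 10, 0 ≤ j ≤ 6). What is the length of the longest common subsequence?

   ''  C  G  G  C  T  A
''  0  0  0  0  0  0  0
 G  0  0  1  1  1  1  1
 G  0  0  1  2  2  2  2
 A  0  0  1  2  2  2  3
 G  0  0  1  2  2  2  3
 G  0  0  1  2  2  2  3
 C  0  1  1  2  3  3  3
 A  0  1  1  2  3  3  4
 T  0  1  1  2  3  4  4
 A  0  1  1  2  3  4  5
 C  0  1  1  2  3  4  5

5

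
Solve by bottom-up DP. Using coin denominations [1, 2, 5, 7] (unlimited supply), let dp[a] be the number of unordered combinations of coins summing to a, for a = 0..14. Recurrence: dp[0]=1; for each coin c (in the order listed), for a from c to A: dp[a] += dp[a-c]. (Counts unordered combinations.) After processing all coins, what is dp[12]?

17

after  coin     0     1     2     3     4     5     6     7     8     9    10    11    12    13    14
          1     1     1     1     1     1     1     1     1     1     1     1     1     1     1     1
          2     1     1     2     2     3     3     4     4     5     5     6     6     7     7     8
          5     1     1     2     2     3     4     5     6     7     8    10    11    13    14    16
          7     1     1     2     2     3     4     5     7     8    10    12    14    17    19    23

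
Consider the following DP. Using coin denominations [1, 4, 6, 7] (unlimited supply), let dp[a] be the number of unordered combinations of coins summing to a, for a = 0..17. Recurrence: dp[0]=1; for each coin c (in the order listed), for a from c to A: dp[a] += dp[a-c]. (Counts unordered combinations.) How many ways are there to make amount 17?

16

after  coin     0     1     2     3     4     5     6     7     8     9    10    11    12    13    14    15    16    17
          1     1     1     1     1     1     1     1     1     1     1     1     1     1     1     1     1     1     1
          4     1     1     1     1     2     2     2     2     3     3     3     3     4     4     4     4     5     5
          6     1     1     1     1     2     2     3     3     4     4     5     5     7     7     8     8    10    10
          7     1     1     1     1     2     2     3     4     5     5     6     7     9    10    12    13    15    16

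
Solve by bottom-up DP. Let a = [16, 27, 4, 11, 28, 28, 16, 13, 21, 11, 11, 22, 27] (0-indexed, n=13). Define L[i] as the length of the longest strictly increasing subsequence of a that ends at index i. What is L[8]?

   i    0    1    2    3    4    5    6    7    8    9   10   11   12
a[i]   16   27    4   11   28   28   16   13   21   11   11   22   27
L[i]    1    2    1    2    3    3    3    3    4    2    2    5    6

4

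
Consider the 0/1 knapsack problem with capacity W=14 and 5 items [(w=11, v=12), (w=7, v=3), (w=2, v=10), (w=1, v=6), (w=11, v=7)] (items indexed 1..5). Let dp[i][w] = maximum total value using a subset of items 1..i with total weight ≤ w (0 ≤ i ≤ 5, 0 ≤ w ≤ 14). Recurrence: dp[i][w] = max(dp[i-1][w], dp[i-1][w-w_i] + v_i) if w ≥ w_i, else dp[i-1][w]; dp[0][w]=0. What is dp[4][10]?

i\w   0   1   2   3   4   5   6   7   8   9  10  11  12  13  14
  0   0   0   0   0   0   0   0   0   0   0   0   0   0   0   0
  1   0   0   0   0   0   0   0   0   0   0   0  12  12  12  12
  2   0   0   0   0   0   0   0   3   3   3   3  12  12  12  12
  3   0   0  10  10  10  10  10  10  10  13  13  13  13  22  22
  4   0   6  10  16  16  16  16  16  16  16  19  19  19  22  28
  5   0   6  10  16  16  16  16  16  16  16  19  19  19  22  28

19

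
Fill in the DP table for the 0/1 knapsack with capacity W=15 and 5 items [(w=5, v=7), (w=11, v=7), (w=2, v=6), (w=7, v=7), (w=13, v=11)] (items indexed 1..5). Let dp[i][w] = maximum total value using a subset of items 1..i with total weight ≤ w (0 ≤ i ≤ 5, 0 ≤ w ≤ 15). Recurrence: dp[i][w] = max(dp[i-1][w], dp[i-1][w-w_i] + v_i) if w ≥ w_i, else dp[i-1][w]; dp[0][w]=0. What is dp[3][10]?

13

i\w   0   1   2   3   4   5   6   7   8   9  10  11  12  13  14  15
  0   0   0   0   0   0   0   0   0   0   0   0   0   0   0   0   0
  1   0   0   0   0   0   7   7   7   7   7   7   7   7   7   7   7
  2   0   0   0   0   0   7   7   7   7   7   7   7   7   7   7   7
  3   0   0   6   6   6   7   7  13  13  13  13  13  13  13  13  13
  4   0   0   6   6   6   7   7  13  13  13  13  13  14  14  20  20
  5   0   0   6   6   6   7   7  13  13  13  13  13  14  14  20  20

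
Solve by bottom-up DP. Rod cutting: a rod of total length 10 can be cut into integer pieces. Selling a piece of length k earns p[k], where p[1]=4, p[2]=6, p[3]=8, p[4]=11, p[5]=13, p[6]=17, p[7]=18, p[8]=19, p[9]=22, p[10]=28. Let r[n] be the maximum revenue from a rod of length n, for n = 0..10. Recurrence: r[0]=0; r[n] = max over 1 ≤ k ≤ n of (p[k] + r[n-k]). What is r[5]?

20

   n    0    1    2    3    4    5    6    7    8    9   10
r[n]    0    4    8   12   16   20   24   28   32   36   40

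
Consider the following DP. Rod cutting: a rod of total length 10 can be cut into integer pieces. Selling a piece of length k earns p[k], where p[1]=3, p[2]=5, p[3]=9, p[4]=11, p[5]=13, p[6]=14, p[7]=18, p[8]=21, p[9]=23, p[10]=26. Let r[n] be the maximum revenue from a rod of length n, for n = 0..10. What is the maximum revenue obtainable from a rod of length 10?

30

   n    0    1    2    3    4    5    6    7    8    9   10
r[n]    0    3    6    9   12   15   18   21   24   27   30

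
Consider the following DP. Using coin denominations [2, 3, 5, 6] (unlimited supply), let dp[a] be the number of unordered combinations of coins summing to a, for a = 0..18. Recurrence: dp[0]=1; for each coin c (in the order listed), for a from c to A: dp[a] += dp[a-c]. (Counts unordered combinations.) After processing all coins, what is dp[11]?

6

after  coin     0     1     2     3     4     5     6     7     8     9    10    11    12    13    14    15    16    17    18
          2     1     0     1     0     1     0     1     0     1     0     1     0     1     0     1     0     1     0     1
          3     1     0     1     1     1     1     2     1     2     2     2     2     3     2     3     3     3     3     4
          5     1     0     1     1     1     2     2     2     3     3     4     4     5     5     6     7     7     8     9
          6     1     0     1     1     1     2     3     2     4     4     5     6     8     7    10    11    12    14    17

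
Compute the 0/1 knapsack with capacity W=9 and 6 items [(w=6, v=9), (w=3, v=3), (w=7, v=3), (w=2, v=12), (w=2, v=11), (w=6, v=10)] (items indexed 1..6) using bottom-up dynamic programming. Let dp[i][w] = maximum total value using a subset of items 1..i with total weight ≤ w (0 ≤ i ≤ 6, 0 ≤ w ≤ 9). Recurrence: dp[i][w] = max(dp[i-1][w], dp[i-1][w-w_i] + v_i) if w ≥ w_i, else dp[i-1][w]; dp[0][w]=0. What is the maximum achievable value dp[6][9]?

i\w   0   1   2   3   4   5   6   7   8   9
  0   0   0   0   0   0   0   0   0   0   0
  1   0   0   0   0   0   0   9   9   9   9
  2   0   0   0   3   3   3   9   9   9  12
  3   0   0   0   3   3   3   9   9   9  12
  4   0   0  12  12  12  15  15  15  21  21
  5   0   0  12  12  23  23  23  26  26  26
  6   0   0  12  12  23  23  23  26  26  26

26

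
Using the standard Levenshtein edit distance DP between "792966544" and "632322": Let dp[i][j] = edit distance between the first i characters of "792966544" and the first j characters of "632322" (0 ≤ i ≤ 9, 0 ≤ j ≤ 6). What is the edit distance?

8

   ''  6  3  2  3  2  2
''  0  1  2  3  4  5  6
 7  1  1  2  3  4  5  6
 9  2  2  2  3  4  5  6
 2  3  3  3  2  3  4  5
 9  4  4  4  3  3  4  5
 6  5  4  5  4  4  4  5
 6  6  5  5  5  5  5  5
 5  7  6  6  6  6  6  6
 4  8  7  7  7  7  7  7
 4  9  8  8  8  8  8  8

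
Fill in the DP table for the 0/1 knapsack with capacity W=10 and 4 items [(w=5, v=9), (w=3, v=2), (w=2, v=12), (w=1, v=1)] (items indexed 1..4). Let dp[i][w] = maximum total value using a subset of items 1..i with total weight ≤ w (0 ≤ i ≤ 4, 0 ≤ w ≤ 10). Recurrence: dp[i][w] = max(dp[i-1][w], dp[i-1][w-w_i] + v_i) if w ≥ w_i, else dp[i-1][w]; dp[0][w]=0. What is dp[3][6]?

i\w   0   1   2   3   4   5   6   7   8   9  10
  0   0   0   0   0   0   0   0   0   0   0   0
  1   0   0   0   0   0   9   9   9   9   9   9
  2   0   0   0   2   2   9   9   9  11  11  11
  3   0   0  12  12  12  14  14  21  21  21  23
  4   0   1  12  13  13  14  15  21  22  22  23

14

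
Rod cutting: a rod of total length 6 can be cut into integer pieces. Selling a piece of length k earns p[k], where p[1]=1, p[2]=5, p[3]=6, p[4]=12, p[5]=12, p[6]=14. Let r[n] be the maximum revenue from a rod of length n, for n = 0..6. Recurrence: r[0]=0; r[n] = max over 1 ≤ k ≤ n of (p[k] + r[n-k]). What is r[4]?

   n    0    1    2    3    4    5    6
r[n]    0    1    5    6   12   13   17

12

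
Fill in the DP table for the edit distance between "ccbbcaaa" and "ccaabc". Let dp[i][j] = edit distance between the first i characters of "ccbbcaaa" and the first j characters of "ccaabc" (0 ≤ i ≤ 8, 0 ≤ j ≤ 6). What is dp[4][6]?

   ''  c  c  a  a  b  c
''  0  1  2  3  4  5  6
 c  1  0  1  2  3  4  5
 c  2  1  0  1  2  3  4
 b  3  2  1  1  2  2  3
 b  4  3  2  2  2  2  3
 c  5  4  3  3  3  3  2
 a  6  5  4  3  3  4  3
 a  7  6  5  4  3  4  4
 a  8  7  6  5  4  4  5

3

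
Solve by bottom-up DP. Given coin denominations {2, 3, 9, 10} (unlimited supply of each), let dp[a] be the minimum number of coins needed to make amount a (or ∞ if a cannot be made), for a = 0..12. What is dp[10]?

1

 a  0  1  2  3  4  5  6  7  8  9 10 11 12
dp  0  -  1  1  2  2  2  3  3  1  1  2  2
(- denotes ∞ / unreachable)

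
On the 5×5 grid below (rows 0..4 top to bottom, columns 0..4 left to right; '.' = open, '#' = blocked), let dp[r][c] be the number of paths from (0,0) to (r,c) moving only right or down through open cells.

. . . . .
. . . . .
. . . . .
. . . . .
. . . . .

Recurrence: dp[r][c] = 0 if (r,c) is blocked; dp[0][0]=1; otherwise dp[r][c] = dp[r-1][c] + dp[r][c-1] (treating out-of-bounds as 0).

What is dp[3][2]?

r\c   0   1   2   3   4
  0   1   1   1   1   1
  1   1   2   3   4   5
  2   1   3   6  10  15
  3   1   4  10  20  35
  4   1   5  15  35  70

10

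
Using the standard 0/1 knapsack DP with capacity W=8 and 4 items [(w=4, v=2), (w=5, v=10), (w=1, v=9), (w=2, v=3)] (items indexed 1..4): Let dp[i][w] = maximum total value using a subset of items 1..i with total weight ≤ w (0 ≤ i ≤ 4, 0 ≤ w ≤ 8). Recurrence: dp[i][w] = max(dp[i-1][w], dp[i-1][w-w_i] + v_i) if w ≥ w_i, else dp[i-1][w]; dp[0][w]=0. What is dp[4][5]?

i\w   0   1   2   3   4   5   6   7   8
  0   0   0   0   0   0   0   0   0   0
  1   0   0   0   0   2   2   2   2   2
  2   0   0   0   0   2  10  10  10  10
  3   0   9   9   9   9  11  19  19  19
  4   0   9   9  12  12  12  19  19  22

12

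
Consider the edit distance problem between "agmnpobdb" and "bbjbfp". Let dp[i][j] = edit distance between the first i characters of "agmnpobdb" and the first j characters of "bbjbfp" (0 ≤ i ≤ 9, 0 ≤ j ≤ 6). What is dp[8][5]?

   ''  b  b  j  b  f  p
''  0  1  2  3  4  5  6
 a  1  1  2  3  4  5  6
 g  2  2  2  3  4  5  6
 m  3  3  3  3  4  5  6
 n  4  4  4  4  4  5  6
 p  5  5  5  5  5  5  5
 o  6  6  6  6  6  6  6
 b  7  6  6  7  6  7  7
 d  8  7  7  7  7  7  8
 b  9  8  7  8  7  8  8

7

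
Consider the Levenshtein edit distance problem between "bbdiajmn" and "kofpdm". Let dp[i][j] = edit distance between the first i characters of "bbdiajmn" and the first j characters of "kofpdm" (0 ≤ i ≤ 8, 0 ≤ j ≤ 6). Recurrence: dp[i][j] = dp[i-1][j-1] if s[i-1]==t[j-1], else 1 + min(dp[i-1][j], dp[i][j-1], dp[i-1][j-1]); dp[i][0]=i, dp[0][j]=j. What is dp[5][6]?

6

   ''  k  o  f  p  d  m
''  0  1  2  3  4  5  6
 b  1  1  2  3  4  5  6
 b  2  2  2  3  4  5  6
 d  3  3  3  3  4  4  5
 i  4  4  4  4  4  5  5
 a  5  5  5  5  5  5  6
 j  6  6  6  6  6  6  6
 m  7  7  7  7  7  7  6
 n  8  8  8  8  8  8  7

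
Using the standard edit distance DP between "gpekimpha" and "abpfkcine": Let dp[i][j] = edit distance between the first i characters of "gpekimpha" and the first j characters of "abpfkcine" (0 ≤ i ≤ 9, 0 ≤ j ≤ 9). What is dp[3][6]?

5

   ''  a  b  p  f  k  c  i  n  e
''  0  1  2  3  4  5  6  7  8  9
 g  1  1  2  3  4  5  6  7  8  9
 p  2  2  2  2  3  4  5  6  7  8
 e  3  3  3  3  3  4  5  6  7  7
 k  4  4  4  4  4  3  4  5  6  7
 i  5  5  5  5  5  4  4  4  5  6
 m  6  6  6  6  6  5  5  5  5  6
 p  7  7  7  6  7  6  6  6  6  6
 h  8  8  8  7  7  7  7  7  7  7
 a  9  8  9  8  8  8  8  8  8  8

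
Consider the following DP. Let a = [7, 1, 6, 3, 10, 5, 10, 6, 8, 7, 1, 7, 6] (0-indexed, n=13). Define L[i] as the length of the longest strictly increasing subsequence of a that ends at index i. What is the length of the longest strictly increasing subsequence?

   i    0    1    2    3    4    5    6    7    8    9   10   11   12
a[i]    7    1    6    3   10    5   10    6    8    7    1    7    6
L[i]    1    1    2    2    3    3    4    4    5    5    1    5    4

5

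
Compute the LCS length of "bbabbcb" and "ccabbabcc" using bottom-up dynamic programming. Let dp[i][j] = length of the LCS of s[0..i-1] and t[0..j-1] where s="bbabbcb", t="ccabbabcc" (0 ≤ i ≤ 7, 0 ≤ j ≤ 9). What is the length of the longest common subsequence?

   ''  c  c  a  b  b  a  b  c  c
''  0  0  0  0  0  0  0  0  0  0
 b  0  0  0  0  1  1  1  1  1  1
 b  0  0  0  0  1  2  2  2  2  2
 a  0  0  0  1  1  2  3  3  3  3
 b  0  0  0  1  2  2  3  4  4  4
 b  0  0  0  1  2  3  3  4  4  4
 c  0  1  1  1  2  3  3  4  5  5
 b  0  1  1  1  2  3  3  4  5  5

5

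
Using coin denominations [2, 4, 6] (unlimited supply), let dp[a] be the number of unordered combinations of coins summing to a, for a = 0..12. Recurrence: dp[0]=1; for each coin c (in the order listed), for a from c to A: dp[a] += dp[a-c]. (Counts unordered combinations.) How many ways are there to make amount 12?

7

after  coin     0     1     2     3     4     5     6     7     8     9    10    11    12
          2     1     0     1     0     1     0     1     0     1     0     1     0     1
          4     1     0     1     0     2     0     2     0     3     0     3     0     4
          6     1     0     1     0     2     0     3     0     4     0     5     0     7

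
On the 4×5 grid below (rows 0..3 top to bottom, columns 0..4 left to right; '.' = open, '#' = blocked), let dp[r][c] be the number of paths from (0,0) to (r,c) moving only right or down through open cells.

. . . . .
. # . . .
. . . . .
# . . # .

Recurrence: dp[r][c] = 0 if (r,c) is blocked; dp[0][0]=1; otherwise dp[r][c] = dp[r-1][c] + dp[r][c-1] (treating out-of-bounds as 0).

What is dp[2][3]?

r\c   0   1   2   3   4
  0   1   1   1   1   1
  1   1   0   1   2   3
  2   1   1   2   4   7
  3   0   1   3   0   7

4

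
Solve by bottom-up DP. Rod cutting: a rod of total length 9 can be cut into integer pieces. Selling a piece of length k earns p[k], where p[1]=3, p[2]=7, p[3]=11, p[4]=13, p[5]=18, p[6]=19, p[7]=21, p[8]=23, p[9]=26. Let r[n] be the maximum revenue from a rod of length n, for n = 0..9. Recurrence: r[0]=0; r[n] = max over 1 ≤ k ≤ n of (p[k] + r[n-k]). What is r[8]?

29

   n    0    1    2    3    4    5    6    7    8    9
r[n]    0    3    7   11   14   18   22   25   29   33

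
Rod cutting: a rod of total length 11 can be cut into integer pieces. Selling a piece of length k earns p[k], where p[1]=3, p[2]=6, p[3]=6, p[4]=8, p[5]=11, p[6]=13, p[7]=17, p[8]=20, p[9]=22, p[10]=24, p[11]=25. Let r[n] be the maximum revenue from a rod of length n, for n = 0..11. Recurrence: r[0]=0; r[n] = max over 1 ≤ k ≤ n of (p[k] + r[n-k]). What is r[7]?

21

   n    0    1    2    3    4    5    6    7    8    9   10   11
r[n]    0    3    6    9   12   15   18   21   24   27   30   33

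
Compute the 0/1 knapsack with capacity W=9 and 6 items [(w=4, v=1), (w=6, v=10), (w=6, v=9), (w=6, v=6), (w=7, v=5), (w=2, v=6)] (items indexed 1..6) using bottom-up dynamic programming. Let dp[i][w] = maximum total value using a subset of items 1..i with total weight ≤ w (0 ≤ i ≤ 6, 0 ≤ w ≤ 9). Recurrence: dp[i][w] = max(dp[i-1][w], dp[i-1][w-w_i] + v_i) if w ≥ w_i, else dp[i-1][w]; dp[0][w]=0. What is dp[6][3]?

6

i\w   0   1   2   3   4   5   6   7   8   9
  0   0   0   0   0   0   0   0   0   0   0
  1   0   0   0   0   1   1   1   1   1   1
  2   0   0   0   0   1   1  10  10  10  10
  3   0   0   0   0   1   1  10  10  10  10
  4   0   0   0   0   1   1  10  10  10  10
  5   0   0   0   0   1   1  10  10  10  10
  6   0   0   6   6   6   6  10  10  16  16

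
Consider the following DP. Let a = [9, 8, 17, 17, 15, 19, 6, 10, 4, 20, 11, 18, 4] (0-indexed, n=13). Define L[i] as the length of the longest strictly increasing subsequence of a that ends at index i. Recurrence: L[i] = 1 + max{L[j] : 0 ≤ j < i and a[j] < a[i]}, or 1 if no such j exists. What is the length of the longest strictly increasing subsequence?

   i    0    1    2    3    4    5    6    7    8    9   10   11   12
a[i]    9    8   17   17   15   19    6   10    4   20   11   18    4
L[i]    1    1    2    2    2    3    1    2    1    4    3    4    1

4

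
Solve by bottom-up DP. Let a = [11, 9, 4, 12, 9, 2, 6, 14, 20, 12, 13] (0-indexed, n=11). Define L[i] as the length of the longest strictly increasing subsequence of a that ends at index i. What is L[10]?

4

   i    0    1    2    3    4    5    6    7    8    9   10
a[i]   11    9    4   12    9    2    6   14   20   12   13
L[i]    1    1    1    2    2    1    2    3    4    3    4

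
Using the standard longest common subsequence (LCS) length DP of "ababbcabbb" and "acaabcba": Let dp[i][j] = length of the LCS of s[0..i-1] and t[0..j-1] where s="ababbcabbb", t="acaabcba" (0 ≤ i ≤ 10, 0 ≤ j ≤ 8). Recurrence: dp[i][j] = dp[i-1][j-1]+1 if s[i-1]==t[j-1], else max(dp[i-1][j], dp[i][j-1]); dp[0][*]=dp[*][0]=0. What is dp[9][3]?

   ''  a  c  a  a  b  c  b  a
''  0  0  0  0  0  0  0  0  0
 a  0  1  1  1  1  1  1  1  1
 b  0  1  1  1  1  2  2  2  2
 a  0  1  1  2  2  2  2  2  3
 b  0  1  1  2  2  3  3  3  3
 b  0  1  1  2  2  3  3  4  4
 c  0  1  2  2  2  3  4  4  4
 a  0  1  2  3  3  3  4  4  5
 b  0  1  2  3  3  4  4  5  5
 b  0  1  2  3  3  4  4  5  5
 b  0  1  2  3  3  4  4  5  5

3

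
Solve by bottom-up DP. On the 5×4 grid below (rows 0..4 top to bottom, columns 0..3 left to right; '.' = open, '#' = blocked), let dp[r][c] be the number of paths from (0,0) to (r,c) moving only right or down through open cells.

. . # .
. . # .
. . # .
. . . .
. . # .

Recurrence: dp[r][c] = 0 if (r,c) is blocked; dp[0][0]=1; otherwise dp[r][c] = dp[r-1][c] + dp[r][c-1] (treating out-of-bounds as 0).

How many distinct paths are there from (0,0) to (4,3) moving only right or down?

4

r\c   0   1   2   3
  0   1   1   0   0
  1   1   2   0   0
  2   1   3   0   0
  3   1   4   4   4
  4   1   5   0   4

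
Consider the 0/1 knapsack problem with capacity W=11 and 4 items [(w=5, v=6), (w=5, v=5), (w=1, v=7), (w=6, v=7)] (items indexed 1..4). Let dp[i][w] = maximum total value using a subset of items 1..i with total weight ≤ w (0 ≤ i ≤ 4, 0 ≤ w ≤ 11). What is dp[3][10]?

13

i\w   0   1   2   3   4   5   6   7   8   9  10  11
  0   0   0   0   0   0   0   0   0   0   0   0   0
  1   0   0   0   0   0   6   6   6   6   6   6   6
  2   0   0   0   0   0   6   6   6   6   6  11  11
  3   0   7   7   7   7   7  13  13  13  13  13  18
  4   0   7   7   7   7   7  13  14  14  14  14  18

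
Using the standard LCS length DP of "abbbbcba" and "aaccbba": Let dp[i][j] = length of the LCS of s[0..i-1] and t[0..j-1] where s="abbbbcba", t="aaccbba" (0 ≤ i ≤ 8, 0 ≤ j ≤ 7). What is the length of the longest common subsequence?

   ''  a  a  c  c  b  b  a
''  0  0  0  0  0  0  0  0
 a  0  1  1  1  1  1  1  1
 b  0  1  1  1  1  2  2  2
 b  0  1  1  1  1  2  3  3
 b  0  1  1  1  1  2  3  3
 b  0  1  1  1  1  2  3  3
 c  0  1  1  2  2  2  3  3
 b  0  1  1  2  2  3  3  3
 a  0  1  2  2  2  3  3  4

4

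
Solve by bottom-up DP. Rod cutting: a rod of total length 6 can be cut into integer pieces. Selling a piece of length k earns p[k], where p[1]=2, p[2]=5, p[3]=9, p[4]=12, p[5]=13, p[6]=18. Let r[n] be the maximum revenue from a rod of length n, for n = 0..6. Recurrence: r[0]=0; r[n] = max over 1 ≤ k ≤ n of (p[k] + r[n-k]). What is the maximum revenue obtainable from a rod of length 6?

   n    0    1    2    3    4    5    6
r[n]    0    2    5    9   12   14   18

18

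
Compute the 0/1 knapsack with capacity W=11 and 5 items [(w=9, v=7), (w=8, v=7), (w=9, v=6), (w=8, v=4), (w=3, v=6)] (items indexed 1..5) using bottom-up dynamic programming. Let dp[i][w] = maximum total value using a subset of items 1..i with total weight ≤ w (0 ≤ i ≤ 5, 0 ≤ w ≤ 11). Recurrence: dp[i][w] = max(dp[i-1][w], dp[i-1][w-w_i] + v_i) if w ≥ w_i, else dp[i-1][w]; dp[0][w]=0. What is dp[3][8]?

7

i\w   0   1   2   3   4   5   6   7   8   9  10  11
  0   0   0   0   0   0   0   0   0   0   0   0   0
  1   0   0   0   0   0   0   0   0   0   7   7   7
  2   0   0   0   0   0   0   0   0   7   7   7   7
  3   0   0   0   0   0   0   0   0   7   7   7   7
  4   0   0   0   0   0   0   0   0   7   7   7   7
  5   0   0   0   6   6   6   6   6   7   7   7  13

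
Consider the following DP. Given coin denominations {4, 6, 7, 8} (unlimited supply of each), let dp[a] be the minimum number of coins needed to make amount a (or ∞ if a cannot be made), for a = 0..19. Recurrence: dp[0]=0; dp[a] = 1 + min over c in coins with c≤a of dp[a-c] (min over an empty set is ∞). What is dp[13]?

2

 a  0  1  2  3  4  5  6  7  8  9 10 11 12 13 14 15 16 17 18 19
dp  0  -  -  -  1  -  1  1  1  -  2  2  2  2  2  2  2  3  3  3
(- denotes ∞ / unreachable)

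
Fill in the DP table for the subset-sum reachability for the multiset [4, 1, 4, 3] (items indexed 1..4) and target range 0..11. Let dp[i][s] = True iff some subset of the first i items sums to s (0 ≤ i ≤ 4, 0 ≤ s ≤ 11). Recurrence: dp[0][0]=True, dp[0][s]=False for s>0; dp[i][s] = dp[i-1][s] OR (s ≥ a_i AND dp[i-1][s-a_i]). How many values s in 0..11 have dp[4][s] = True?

i\s   0   1   2   3   4   5   6   7   8   9  10  11
  0   T   F   F   F   F   F   F   F   F   F   F   F
  1   T   F   F   F   T   F   F   F   F   F   F   F
  2   T   T   F   F   T   T   F   F   F   F   F   F
  3   T   T   F   F   T   T   F   F   T   T   F   F
  4   T   T   F   T   T   T   F   T   T   T   F   T

9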